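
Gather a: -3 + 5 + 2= 4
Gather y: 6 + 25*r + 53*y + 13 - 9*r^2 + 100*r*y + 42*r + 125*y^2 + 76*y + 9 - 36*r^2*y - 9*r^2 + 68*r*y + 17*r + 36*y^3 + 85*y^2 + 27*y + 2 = -18*r^2 + 84*r + 36*y^3 + 210*y^2 + y*(-36*r^2 + 168*r + 156) + 30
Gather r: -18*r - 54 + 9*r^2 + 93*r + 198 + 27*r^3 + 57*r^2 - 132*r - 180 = 27*r^3 + 66*r^2 - 57*r - 36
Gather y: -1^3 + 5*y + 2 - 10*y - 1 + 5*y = 0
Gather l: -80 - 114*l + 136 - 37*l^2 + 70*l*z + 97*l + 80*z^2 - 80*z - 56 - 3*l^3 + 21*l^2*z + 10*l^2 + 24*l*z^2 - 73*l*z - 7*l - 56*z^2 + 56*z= -3*l^3 + l^2*(21*z - 27) + l*(24*z^2 - 3*z - 24) + 24*z^2 - 24*z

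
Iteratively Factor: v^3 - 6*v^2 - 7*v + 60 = (v - 4)*(v^2 - 2*v - 15) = (v - 5)*(v - 4)*(v + 3)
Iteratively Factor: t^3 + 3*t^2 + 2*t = (t + 2)*(t^2 + t) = t*(t + 2)*(t + 1)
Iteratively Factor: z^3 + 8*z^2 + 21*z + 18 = (z + 3)*(z^2 + 5*z + 6) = (z + 3)^2*(z + 2)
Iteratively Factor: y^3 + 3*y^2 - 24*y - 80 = (y + 4)*(y^2 - y - 20) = (y - 5)*(y + 4)*(y + 4)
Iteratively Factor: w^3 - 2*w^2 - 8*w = (w)*(w^2 - 2*w - 8) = w*(w + 2)*(w - 4)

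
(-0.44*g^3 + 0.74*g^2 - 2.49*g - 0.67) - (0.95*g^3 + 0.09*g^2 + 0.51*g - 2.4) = -1.39*g^3 + 0.65*g^2 - 3.0*g + 1.73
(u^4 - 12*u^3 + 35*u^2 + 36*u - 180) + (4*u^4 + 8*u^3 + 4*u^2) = 5*u^4 - 4*u^3 + 39*u^2 + 36*u - 180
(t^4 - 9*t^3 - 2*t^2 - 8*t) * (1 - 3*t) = -3*t^5 + 28*t^4 - 3*t^3 + 22*t^2 - 8*t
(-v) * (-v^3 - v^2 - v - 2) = v^4 + v^3 + v^2 + 2*v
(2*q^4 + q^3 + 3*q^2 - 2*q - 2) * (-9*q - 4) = -18*q^5 - 17*q^4 - 31*q^3 + 6*q^2 + 26*q + 8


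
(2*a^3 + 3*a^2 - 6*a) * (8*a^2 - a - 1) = 16*a^5 + 22*a^4 - 53*a^3 + 3*a^2 + 6*a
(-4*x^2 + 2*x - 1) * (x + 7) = -4*x^3 - 26*x^2 + 13*x - 7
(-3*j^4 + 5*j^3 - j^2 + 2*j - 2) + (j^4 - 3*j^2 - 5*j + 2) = -2*j^4 + 5*j^3 - 4*j^2 - 3*j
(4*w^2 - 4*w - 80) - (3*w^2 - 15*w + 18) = w^2 + 11*w - 98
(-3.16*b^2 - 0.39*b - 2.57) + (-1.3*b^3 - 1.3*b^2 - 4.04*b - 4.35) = -1.3*b^3 - 4.46*b^2 - 4.43*b - 6.92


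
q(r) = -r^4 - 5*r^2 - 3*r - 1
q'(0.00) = -3.00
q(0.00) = -1.00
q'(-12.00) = 7029.00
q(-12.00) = -21421.00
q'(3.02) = -143.37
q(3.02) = -138.84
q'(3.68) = -239.14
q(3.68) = -263.15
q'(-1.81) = 38.82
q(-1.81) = -22.68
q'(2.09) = -60.42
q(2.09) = -48.19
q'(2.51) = -91.35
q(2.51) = -79.72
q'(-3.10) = 147.16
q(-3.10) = -132.10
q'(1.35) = -26.34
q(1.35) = -17.48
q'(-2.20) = 61.59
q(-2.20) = -42.03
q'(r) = -4*r^3 - 10*r - 3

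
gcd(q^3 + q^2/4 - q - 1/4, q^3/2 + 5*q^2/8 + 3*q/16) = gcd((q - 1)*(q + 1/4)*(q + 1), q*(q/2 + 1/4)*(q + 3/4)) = 1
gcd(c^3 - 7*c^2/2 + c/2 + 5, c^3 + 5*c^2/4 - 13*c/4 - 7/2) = c + 1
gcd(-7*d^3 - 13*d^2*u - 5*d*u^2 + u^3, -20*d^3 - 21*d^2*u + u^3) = d + u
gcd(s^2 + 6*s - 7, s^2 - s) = s - 1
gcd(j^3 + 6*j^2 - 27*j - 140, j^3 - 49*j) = j + 7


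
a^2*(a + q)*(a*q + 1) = a^4*q + a^3*q^2 + a^3 + a^2*q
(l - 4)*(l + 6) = l^2 + 2*l - 24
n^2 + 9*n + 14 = (n + 2)*(n + 7)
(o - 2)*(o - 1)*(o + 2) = o^3 - o^2 - 4*o + 4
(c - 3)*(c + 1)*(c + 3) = c^3 + c^2 - 9*c - 9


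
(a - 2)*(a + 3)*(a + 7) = a^3 + 8*a^2 + a - 42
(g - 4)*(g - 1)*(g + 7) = g^3 + 2*g^2 - 31*g + 28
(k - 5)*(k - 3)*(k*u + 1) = k^3*u - 8*k^2*u + k^2 + 15*k*u - 8*k + 15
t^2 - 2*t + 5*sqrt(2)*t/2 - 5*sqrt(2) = (t - 2)*(t + 5*sqrt(2)/2)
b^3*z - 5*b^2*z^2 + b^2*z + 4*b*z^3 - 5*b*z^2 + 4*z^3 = (b - 4*z)*(b - z)*(b*z + z)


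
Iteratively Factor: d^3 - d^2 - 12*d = (d - 4)*(d^2 + 3*d) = d*(d - 4)*(d + 3)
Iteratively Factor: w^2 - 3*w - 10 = (w - 5)*(w + 2)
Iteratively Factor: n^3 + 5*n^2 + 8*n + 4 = (n + 2)*(n^2 + 3*n + 2) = (n + 2)^2*(n + 1)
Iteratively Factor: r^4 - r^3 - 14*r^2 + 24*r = (r + 4)*(r^3 - 5*r^2 + 6*r) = r*(r + 4)*(r^2 - 5*r + 6) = r*(r - 3)*(r + 4)*(r - 2)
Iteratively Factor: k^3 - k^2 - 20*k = (k + 4)*(k^2 - 5*k) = (k - 5)*(k + 4)*(k)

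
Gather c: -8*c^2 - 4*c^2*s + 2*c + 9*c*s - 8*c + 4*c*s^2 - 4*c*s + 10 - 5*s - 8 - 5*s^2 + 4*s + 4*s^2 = c^2*(-4*s - 8) + c*(4*s^2 + 5*s - 6) - s^2 - s + 2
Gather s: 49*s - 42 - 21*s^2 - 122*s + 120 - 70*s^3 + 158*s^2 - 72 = -70*s^3 + 137*s^2 - 73*s + 6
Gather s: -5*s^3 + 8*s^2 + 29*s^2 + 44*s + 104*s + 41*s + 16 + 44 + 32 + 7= -5*s^3 + 37*s^2 + 189*s + 99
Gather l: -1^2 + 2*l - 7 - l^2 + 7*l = -l^2 + 9*l - 8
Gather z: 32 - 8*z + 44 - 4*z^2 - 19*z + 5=-4*z^2 - 27*z + 81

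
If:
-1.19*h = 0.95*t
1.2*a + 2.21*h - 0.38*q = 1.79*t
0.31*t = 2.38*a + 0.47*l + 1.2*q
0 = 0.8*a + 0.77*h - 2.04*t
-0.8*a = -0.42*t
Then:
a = 0.00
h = 0.00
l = 0.00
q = 0.00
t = 0.00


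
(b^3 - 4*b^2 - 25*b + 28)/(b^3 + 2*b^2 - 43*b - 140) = (b - 1)/(b + 5)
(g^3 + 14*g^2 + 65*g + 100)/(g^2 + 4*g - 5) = (g^2 + 9*g + 20)/(g - 1)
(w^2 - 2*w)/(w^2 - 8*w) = (w - 2)/(w - 8)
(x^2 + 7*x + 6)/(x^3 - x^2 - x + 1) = (x + 6)/(x^2 - 2*x + 1)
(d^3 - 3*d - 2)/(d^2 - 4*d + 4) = (d^2 + 2*d + 1)/(d - 2)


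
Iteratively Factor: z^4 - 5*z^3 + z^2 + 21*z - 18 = (z - 3)*(z^3 - 2*z^2 - 5*z + 6) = (z - 3)*(z - 1)*(z^2 - z - 6) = (z - 3)*(z - 1)*(z + 2)*(z - 3)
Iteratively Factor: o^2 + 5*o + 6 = (o + 2)*(o + 3)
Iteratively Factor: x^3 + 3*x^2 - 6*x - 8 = (x + 1)*(x^2 + 2*x - 8) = (x - 2)*(x + 1)*(x + 4)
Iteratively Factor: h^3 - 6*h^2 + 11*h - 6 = (h - 2)*(h^2 - 4*h + 3) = (h - 3)*(h - 2)*(h - 1)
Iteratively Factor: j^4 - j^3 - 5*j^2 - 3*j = (j + 1)*(j^3 - 2*j^2 - 3*j) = (j - 3)*(j + 1)*(j^2 + j) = (j - 3)*(j + 1)^2*(j)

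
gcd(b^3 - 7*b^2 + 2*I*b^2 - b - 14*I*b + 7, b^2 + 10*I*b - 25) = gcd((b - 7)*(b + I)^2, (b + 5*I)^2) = 1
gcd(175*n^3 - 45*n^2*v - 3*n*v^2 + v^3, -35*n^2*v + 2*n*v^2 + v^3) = -35*n^2 + 2*n*v + v^2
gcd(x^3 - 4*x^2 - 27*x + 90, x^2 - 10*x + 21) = x - 3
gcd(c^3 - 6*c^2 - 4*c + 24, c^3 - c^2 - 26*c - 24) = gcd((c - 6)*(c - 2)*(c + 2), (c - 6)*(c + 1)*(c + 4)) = c - 6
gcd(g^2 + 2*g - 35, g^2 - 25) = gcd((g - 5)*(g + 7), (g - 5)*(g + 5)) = g - 5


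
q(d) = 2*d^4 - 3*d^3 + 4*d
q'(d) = 8*d^3 - 9*d^2 + 4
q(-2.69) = 152.36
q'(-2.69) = -216.85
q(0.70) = 2.25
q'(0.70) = 2.33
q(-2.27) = 79.12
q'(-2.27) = -135.95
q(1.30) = 4.32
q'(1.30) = 6.37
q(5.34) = 1190.82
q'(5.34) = 965.55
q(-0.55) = -1.52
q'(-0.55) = -0.05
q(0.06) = 0.24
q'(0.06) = 3.97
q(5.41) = 1259.86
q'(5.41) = 1007.31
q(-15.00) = 111315.00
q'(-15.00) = -29021.00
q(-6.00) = 3216.00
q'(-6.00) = -2048.00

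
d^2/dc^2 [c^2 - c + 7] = 2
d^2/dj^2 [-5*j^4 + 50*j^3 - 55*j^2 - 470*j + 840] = -60*j^2 + 300*j - 110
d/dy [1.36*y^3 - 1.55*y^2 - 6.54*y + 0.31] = 4.08*y^2 - 3.1*y - 6.54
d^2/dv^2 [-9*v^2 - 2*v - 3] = -18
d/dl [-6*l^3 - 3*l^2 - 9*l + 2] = -18*l^2 - 6*l - 9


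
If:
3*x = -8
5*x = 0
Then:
No Solution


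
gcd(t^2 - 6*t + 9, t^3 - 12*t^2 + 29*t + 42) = 1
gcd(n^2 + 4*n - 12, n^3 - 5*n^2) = 1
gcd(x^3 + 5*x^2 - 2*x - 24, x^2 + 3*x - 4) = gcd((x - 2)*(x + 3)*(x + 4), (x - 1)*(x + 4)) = x + 4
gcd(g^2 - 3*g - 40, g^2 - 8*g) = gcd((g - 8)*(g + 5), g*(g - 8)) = g - 8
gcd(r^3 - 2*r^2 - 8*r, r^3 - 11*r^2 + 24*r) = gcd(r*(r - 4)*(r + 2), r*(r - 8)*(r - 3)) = r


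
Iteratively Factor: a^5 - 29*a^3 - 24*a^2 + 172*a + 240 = (a + 4)*(a^4 - 4*a^3 - 13*a^2 + 28*a + 60) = (a + 2)*(a + 4)*(a^3 - 6*a^2 - a + 30) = (a + 2)^2*(a + 4)*(a^2 - 8*a + 15) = (a - 3)*(a + 2)^2*(a + 4)*(a - 5)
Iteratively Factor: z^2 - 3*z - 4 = (z - 4)*(z + 1)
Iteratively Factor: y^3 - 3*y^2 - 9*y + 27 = (y + 3)*(y^2 - 6*y + 9) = (y - 3)*(y + 3)*(y - 3)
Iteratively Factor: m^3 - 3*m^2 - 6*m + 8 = (m - 1)*(m^2 - 2*m - 8) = (m - 1)*(m + 2)*(m - 4)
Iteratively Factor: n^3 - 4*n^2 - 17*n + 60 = (n - 3)*(n^2 - n - 20) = (n - 3)*(n + 4)*(n - 5)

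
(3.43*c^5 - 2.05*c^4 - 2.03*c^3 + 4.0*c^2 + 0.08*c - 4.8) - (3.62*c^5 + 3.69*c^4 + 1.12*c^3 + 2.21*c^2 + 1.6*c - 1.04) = -0.19*c^5 - 5.74*c^4 - 3.15*c^3 + 1.79*c^2 - 1.52*c - 3.76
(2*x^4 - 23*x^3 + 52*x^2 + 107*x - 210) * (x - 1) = 2*x^5 - 25*x^4 + 75*x^3 + 55*x^2 - 317*x + 210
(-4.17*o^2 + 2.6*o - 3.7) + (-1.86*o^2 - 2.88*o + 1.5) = -6.03*o^2 - 0.28*o - 2.2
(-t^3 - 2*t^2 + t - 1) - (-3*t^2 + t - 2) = -t^3 + t^2 + 1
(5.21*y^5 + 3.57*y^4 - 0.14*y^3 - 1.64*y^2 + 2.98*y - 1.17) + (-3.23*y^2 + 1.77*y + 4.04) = 5.21*y^5 + 3.57*y^4 - 0.14*y^3 - 4.87*y^2 + 4.75*y + 2.87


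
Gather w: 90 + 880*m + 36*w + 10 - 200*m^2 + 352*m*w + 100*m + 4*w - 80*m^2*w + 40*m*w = -200*m^2 + 980*m + w*(-80*m^2 + 392*m + 40) + 100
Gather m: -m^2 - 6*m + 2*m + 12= -m^2 - 4*m + 12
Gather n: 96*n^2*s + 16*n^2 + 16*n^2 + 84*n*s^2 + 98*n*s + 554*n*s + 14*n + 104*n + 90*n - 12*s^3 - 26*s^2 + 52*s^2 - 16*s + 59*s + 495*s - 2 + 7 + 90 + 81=n^2*(96*s + 32) + n*(84*s^2 + 652*s + 208) - 12*s^3 + 26*s^2 + 538*s + 176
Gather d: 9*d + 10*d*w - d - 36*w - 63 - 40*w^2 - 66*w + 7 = d*(10*w + 8) - 40*w^2 - 102*w - 56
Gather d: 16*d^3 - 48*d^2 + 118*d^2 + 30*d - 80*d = 16*d^3 + 70*d^2 - 50*d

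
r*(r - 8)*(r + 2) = r^3 - 6*r^2 - 16*r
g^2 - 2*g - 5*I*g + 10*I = (g - 2)*(g - 5*I)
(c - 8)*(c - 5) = c^2 - 13*c + 40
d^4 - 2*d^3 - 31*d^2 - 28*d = d*(d - 7)*(d + 1)*(d + 4)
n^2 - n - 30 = (n - 6)*(n + 5)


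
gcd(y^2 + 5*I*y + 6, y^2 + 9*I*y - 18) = y + 6*I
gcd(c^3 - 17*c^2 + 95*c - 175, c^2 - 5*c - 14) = c - 7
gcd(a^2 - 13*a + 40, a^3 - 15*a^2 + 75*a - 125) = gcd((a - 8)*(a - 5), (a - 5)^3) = a - 5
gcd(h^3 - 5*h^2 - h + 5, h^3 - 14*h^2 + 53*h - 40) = h^2 - 6*h + 5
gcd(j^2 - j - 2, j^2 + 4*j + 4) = 1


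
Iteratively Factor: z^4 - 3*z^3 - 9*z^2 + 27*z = (z - 3)*(z^3 - 9*z) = z*(z - 3)*(z^2 - 9) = z*(z - 3)*(z + 3)*(z - 3)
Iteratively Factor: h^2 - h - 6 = (h + 2)*(h - 3)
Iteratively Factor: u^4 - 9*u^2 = (u)*(u^3 - 9*u) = u^2*(u^2 - 9) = u^2*(u + 3)*(u - 3)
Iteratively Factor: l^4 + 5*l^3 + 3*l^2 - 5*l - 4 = (l + 4)*(l^3 + l^2 - l - 1) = (l + 1)*(l + 4)*(l^2 - 1) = (l - 1)*(l + 1)*(l + 4)*(l + 1)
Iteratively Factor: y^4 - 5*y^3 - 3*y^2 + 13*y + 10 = (y - 2)*(y^3 - 3*y^2 - 9*y - 5) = (y - 2)*(y + 1)*(y^2 - 4*y - 5) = (y - 5)*(y - 2)*(y + 1)*(y + 1)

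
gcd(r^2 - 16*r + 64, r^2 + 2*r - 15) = 1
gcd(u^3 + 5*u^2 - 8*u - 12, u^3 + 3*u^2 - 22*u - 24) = u^2 + 7*u + 6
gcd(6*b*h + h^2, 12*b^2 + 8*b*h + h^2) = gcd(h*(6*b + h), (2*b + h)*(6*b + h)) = 6*b + h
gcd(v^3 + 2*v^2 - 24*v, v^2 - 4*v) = v^2 - 4*v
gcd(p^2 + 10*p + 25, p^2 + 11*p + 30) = p + 5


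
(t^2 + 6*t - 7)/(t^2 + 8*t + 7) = (t - 1)/(t + 1)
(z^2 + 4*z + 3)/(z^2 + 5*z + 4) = (z + 3)/(z + 4)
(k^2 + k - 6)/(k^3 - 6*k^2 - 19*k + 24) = (k - 2)/(k^2 - 9*k + 8)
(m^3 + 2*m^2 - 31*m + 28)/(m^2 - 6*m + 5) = (m^2 + 3*m - 28)/(m - 5)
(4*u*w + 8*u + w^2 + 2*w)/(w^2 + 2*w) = (4*u + w)/w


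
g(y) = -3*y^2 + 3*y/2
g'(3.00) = -16.50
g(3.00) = -22.50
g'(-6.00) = 37.50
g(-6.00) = -117.00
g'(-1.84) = 12.54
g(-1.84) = -12.92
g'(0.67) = -2.52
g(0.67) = -0.34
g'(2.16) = -11.46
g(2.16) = -10.76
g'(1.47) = -7.32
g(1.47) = -4.28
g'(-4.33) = 27.48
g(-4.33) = -62.74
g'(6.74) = -38.94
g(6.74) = -126.17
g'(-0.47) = 4.32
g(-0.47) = -1.37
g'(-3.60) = 23.10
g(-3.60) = -44.28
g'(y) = 3/2 - 6*y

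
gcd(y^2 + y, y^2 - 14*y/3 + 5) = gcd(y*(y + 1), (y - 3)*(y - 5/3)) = 1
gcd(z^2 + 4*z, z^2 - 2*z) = z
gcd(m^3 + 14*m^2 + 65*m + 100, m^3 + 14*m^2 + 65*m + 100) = m^3 + 14*m^2 + 65*m + 100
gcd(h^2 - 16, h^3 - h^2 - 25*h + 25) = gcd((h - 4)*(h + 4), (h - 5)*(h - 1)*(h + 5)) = 1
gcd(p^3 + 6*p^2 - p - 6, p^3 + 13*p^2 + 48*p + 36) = p^2 + 7*p + 6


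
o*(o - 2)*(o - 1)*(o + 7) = o^4 + 4*o^3 - 19*o^2 + 14*o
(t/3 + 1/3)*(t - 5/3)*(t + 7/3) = t^3/3 + 5*t^2/9 - 29*t/27 - 35/27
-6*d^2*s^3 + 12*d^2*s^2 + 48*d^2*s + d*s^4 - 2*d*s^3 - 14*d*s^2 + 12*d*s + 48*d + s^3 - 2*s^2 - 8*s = (-6*d + s)*(s - 4)*(s + 2)*(d*s + 1)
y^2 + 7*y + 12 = (y + 3)*(y + 4)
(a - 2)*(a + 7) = a^2 + 5*a - 14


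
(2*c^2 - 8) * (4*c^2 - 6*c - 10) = 8*c^4 - 12*c^3 - 52*c^2 + 48*c + 80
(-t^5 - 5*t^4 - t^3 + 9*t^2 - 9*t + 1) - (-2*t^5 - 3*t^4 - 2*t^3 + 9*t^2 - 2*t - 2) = t^5 - 2*t^4 + t^3 - 7*t + 3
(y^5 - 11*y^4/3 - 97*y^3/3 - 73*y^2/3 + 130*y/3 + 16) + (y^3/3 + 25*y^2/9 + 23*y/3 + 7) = y^5 - 11*y^4/3 - 32*y^3 - 194*y^2/9 + 51*y + 23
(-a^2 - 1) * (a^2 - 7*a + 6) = -a^4 + 7*a^3 - 7*a^2 + 7*a - 6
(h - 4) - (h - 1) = -3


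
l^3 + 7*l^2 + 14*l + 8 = (l + 1)*(l + 2)*(l + 4)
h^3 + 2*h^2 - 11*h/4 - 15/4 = (h - 3/2)*(h + 1)*(h + 5/2)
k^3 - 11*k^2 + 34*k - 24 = (k - 6)*(k - 4)*(k - 1)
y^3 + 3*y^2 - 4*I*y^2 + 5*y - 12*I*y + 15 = (y + 3)*(y - 5*I)*(y + I)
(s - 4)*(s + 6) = s^2 + 2*s - 24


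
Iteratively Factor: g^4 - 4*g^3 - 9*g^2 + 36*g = (g - 4)*(g^3 - 9*g) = g*(g - 4)*(g^2 - 9) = g*(g - 4)*(g + 3)*(g - 3)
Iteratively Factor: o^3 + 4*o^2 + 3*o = (o + 1)*(o^2 + 3*o) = o*(o + 1)*(o + 3)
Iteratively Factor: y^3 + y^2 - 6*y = (y - 2)*(y^2 + 3*y) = (y - 2)*(y + 3)*(y)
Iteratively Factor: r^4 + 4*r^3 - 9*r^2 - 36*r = (r - 3)*(r^3 + 7*r^2 + 12*r) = (r - 3)*(r + 3)*(r^2 + 4*r) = r*(r - 3)*(r + 3)*(r + 4)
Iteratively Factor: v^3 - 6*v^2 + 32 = (v - 4)*(v^2 - 2*v - 8) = (v - 4)^2*(v + 2)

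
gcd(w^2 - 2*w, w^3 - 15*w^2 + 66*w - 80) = w - 2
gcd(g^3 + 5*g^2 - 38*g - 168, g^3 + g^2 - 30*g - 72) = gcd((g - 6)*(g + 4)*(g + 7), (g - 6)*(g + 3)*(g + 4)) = g^2 - 2*g - 24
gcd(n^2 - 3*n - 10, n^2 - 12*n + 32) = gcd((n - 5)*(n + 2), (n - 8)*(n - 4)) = 1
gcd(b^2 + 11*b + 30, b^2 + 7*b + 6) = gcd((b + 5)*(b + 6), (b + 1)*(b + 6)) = b + 6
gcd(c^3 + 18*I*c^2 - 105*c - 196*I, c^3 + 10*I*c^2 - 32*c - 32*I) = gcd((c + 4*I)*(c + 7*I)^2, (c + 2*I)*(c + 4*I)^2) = c + 4*I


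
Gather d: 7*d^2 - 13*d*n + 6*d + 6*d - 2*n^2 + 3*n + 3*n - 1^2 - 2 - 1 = 7*d^2 + d*(12 - 13*n) - 2*n^2 + 6*n - 4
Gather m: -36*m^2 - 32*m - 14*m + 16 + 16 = -36*m^2 - 46*m + 32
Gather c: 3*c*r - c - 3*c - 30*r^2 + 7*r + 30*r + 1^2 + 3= c*(3*r - 4) - 30*r^2 + 37*r + 4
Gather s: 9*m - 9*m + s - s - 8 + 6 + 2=0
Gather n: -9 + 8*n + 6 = 8*n - 3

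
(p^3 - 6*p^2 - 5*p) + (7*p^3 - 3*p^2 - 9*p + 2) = 8*p^3 - 9*p^2 - 14*p + 2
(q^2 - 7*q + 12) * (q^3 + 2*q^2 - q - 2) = q^5 - 5*q^4 - 3*q^3 + 29*q^2 + 2*q - 24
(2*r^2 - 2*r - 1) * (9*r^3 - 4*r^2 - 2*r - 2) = 18*r^5 - 26*r^4 - 5*r^3 + 4*r^2 + 6*r + 2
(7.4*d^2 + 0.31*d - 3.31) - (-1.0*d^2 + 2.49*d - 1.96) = 8.4*d^2 - 2.18*d - 1.35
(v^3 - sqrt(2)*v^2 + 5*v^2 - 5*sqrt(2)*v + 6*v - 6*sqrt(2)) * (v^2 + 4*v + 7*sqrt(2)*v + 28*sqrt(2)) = v^5 + 6*sqrt(2)*v^4 + 9*v^4 + 12*v^3 + 54*sqrt(2)*v^3 - 102*v^2 + 156*sqrt(2)*v^2 - 364*v + 144*sqrt(2)*v - 336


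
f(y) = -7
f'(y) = 0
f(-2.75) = -7.00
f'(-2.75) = 0.00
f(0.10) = -7.00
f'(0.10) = 0.00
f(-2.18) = -7.00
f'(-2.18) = 0.00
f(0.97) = -7.00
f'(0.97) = 0.00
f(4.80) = -7.00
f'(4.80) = 0.00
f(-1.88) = -7.00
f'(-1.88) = 0.00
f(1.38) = -7.00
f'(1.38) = 0.00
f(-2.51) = -7.00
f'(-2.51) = 0.00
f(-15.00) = -7.00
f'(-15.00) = 0.00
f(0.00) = -7.00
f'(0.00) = 0.00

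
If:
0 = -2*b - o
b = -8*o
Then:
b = 0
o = 0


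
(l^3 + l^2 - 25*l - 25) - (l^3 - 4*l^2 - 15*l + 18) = 5*l^2 - 10*l - 43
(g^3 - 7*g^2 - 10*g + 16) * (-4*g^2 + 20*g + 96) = -4*g^5 + 48*g^4 - 4*g^3 - 936*g^2 - 640*g + 1536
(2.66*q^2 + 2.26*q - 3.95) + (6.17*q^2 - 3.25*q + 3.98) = 8.83*q^2 - 0.99*q + 0.0299999999999998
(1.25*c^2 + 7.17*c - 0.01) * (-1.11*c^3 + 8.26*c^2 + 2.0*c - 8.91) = -1.3875*c^5 + 2.3663*c^4 + 61.7353*c^3 + 3.1199*c^2 - 63.9047*c + 0.0891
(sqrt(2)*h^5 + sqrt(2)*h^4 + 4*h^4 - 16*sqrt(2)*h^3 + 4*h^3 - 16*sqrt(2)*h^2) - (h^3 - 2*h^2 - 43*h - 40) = sqrt(2)*h^5 + sqrt(2)*h^4 + 4*h^4 - 16*sqrt(2)*h^3 + 3*h^3 - 16*sqrt(2)*h^2 + 2*h^2 + 43*h + 40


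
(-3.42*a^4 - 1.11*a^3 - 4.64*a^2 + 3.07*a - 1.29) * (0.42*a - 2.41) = -1.4364*a^5 + 7.776*a^4 + 0.726300000000001*a^3 + 12.4718*a^2 - 7.9405*a + 3.1089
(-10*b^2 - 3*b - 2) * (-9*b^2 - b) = 90*b^4 + 37*b^3 + 21*b^2 + 2*b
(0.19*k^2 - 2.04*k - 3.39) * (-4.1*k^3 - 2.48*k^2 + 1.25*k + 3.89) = -0.779*k^5 + 7.8928*k^4 + 19.1957*k^3 + 6.5963*k^2 - 12.1731*k - 13.1871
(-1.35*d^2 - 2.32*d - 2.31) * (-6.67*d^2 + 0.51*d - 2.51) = 9.0045*d^4 + 14.7859*d^3 + 17.613*d^2 + 4.6451*d + 5.7981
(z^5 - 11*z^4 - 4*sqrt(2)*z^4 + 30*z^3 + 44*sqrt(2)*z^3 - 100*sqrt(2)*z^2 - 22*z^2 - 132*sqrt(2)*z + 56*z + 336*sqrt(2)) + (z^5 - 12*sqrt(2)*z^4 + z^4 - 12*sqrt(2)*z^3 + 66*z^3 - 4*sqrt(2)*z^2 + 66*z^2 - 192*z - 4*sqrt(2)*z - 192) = 2*z^5 - 16*sqrt(2)*z^4 - 10*z^4 + 32*sqrt(2)*z^3 + 96*z^3 - 104*sqrt(2)*z^2 + 44*z^2 - 136*sqrt(2)*z - 136*z - 192 + 336*sqrt(2)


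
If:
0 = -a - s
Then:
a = -s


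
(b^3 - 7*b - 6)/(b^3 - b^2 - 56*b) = (-b^3 + 7*b + 6)/(b*(-b^2 + b + 56))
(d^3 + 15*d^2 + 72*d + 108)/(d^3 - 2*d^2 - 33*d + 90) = (d^2 + 9*d + 18)/(d^2 - 8*d + 15)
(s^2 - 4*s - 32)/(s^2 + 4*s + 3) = (s^2 - 4*s - 32)/(s^2 + 4*s + 3)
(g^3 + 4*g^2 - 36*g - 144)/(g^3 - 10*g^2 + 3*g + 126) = (g^2 + 10*g + 24)/(g^2 - 4*g - 21)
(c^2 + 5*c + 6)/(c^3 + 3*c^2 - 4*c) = (c^2 + 5*c + 6)/(c*(c^2 + 3*c - 4))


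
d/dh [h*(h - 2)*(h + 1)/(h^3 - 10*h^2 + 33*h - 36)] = (-9*h^3 + 43*h^2 - 32*h - 24)/(h^5 - 17*h^4 + 115*h^3 - 387*h^2 + 648*h - 432)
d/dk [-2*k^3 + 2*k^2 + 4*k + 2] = -6*k^2 + 4*k + 4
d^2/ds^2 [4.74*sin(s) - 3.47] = -4.74*sin(s)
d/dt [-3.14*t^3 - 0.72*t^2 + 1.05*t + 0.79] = -9.42*t^2 - 1.44*t + 1.05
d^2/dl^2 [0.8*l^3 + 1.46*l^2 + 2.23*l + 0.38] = 4.8*l + 2.92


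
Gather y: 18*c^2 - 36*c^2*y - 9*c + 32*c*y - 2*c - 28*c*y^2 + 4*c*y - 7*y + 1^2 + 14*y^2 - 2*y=18*c^2 - 11*c + y^2*(14 - 28*c) + y*(-36*c^2 + 36*c - 9) + 1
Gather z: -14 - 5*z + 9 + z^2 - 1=z^2 - 5*z - 6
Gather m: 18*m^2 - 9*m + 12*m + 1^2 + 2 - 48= 18*m^2 + 3*m - 45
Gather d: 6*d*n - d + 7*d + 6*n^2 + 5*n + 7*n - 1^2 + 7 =d*(6*n + 6) + 6*n^2 + 12*n + 6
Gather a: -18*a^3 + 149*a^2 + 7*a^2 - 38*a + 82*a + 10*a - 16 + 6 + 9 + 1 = -18*a^3 + 156*a^2 + 54*a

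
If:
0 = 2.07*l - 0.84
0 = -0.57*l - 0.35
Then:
No Solution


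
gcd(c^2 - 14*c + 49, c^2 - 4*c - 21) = c - 7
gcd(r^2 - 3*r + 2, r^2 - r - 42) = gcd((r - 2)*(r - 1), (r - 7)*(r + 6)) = 1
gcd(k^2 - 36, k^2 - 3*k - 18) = k - 6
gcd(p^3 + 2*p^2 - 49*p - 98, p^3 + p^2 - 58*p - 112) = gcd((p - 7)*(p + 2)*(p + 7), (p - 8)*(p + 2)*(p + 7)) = p^2 + 9*p + 14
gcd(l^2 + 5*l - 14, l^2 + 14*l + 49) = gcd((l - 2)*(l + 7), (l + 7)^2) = l + 7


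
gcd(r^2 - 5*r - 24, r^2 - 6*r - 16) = r - 8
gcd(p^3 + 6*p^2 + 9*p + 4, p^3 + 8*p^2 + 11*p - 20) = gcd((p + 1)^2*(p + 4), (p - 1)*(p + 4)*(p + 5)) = p + 4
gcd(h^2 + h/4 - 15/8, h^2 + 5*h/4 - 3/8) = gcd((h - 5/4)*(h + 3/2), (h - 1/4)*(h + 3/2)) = h + 3/2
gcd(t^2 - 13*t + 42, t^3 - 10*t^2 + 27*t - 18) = t - 6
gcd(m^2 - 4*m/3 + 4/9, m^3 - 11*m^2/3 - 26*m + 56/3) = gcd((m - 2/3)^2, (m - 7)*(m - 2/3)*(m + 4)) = m - 2/3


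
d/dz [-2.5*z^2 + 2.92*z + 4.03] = 2.92 - 5.0*z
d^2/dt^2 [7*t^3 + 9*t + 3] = 42*t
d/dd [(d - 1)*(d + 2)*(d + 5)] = 3*d^2 + 12*d + 3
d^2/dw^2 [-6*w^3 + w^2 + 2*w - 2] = 2 - 36*w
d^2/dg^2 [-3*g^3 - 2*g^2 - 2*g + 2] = -18*g - 4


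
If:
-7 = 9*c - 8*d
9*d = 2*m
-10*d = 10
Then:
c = -5/3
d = -1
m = -9/2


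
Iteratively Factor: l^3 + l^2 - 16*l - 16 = (l - 4)*(l^2 + 5*l + 4) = (l - 4)*(l + 4)*(l + 1)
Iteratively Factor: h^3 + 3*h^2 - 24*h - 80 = (h + 4)*(h^2 - h - 20) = (h + 4)^2*(h - 5)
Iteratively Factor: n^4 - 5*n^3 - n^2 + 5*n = (n)*(n^3 - 5*n^2 - n + 5) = n*(n - 1)*(n^2 - 4*n - 5) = n*(n - 1)*(n + 1)*(n - 5)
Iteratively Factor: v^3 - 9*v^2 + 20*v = (v - 5)*(v^2 - 4*v) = v*(v - 5)*(v - 4)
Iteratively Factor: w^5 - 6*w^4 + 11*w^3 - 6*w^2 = (w - 1)*(w^4 - 5*w^3 + 6*w^2) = (w - 2)*(w - 1)*(w^3 - 3*w^2) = w*(w - 2)*(w - 1)*(w^2 - 3*w) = w*(w - 3)*(w - 2)*(w - 1)*(w)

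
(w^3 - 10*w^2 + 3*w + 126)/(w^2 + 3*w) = w - 13 + 42/w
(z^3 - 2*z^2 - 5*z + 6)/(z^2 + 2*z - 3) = (z^2 - z - 6)/(z + 3)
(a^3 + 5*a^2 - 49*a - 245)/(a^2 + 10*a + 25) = (a^2 - 49)/(a + 5)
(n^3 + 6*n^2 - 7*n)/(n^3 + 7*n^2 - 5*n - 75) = n*(n^2 + 6*n - 7)/(n^3 + 7*n^2 - 5*n - 75)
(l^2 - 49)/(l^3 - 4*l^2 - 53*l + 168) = (l - 7)/(l^2 - 11*l + 24)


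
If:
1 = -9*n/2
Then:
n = -2/9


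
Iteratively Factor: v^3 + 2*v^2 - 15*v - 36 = (v - 4)*(v^2 + 6*v + 9) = (v - 4)*(v + 3)*(v + 3)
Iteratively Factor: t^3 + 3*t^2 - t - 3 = (t + 3)*(t^2 - 1) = (t - 1)*(t + 3)*(t + 1)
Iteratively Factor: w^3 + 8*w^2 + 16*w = (w)*(w^2 + 8*w + 16) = w*(w + 4)*(w + 4)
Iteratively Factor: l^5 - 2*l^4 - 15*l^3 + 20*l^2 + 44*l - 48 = (l + 2)*(l^4 - 4*l^3 - 7*l^2 + 34*l - 24) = (l + 2)*(l + 3)*(l^3 - 7*l^2 + 14*l - 8) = (l - 2)*(l + 2)*(l + 3)*(l^2 - 5*l + 4) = (l - 4)*(l - 2)*(l + 2)*(l + 3)*(l - 1)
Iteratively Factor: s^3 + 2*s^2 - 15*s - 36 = (s + 3)*(s^2 - s - 12) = (s - 4)*(s + 3)*(s + 3)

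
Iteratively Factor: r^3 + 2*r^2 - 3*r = (r)*(r^2 + 2*r - 3) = r*(r - 1)*(r + 3)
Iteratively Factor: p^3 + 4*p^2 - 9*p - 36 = (p + 4)*(p^2 - 9) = (p - 3)*(p + 4)*(p + 3)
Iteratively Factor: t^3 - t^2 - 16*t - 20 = (t + 2)*(t^2 - 3*t - 10) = (t - 5)*(t + 2)*(t + 2)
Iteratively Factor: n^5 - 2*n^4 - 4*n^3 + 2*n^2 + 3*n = (n + 1)*(n^4 - 3*n^3 - n^2 + 3*n) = n*(n + 1)*(n^3 - 3*n^2 - n + 3) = n*(n + 1)^2*(n^2 - 4*n + 3) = n*(n - 1)*(n + 1)^2*(n - 3)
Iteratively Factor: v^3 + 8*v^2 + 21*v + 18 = (v + 2)*(v^2 + 6*v + 9) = (v + 2)*(v + 3)*(v + 3)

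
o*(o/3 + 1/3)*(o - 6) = o^3/3 - 5*o^2/3 - 2*o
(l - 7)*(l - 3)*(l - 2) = l^3 - 12*l^2 + 41*l - 42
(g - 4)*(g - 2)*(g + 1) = g^3 - 5*g^2 + 2*g + 8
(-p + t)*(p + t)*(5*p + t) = -5*p^3 - p^2*t + 5*p*t^2 + t^3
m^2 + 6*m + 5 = (m + 1)*(m + 5)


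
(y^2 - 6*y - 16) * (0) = 0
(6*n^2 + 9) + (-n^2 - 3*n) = 5*n^2 - 3*n + 9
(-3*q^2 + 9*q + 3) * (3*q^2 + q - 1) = -9*q^4 + 24*q^3 + 21*q^2 - 6*q - 3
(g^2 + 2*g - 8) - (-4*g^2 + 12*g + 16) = 5*g^2 - 10*g - 24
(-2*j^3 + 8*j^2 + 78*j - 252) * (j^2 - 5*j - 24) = -2*j^5 + 18*j^4 + 86*j^3 - 834*j^2 - 612*j + 6048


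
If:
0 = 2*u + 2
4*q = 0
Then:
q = 0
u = -1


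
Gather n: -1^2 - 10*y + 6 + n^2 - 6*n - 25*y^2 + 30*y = n^2 - 6*n - 25*y^2 + 20*y + 5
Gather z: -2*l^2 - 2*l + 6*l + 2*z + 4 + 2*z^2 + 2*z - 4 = -2*l^2 + 4*l + 2*z^2 + 4*z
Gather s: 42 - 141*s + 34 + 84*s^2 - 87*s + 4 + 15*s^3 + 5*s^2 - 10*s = 15*s^3 + 89*s^2 - 238*s + 80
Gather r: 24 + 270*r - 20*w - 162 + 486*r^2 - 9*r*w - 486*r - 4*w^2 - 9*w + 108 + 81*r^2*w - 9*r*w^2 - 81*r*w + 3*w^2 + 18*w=r^2*(81*w + 486) + r*(-9*w^2 - 90*w - 216) - w^2 - 11*w - 30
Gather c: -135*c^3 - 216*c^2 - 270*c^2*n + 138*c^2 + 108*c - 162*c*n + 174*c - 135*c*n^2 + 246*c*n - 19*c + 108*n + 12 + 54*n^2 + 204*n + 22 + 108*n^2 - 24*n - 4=-135*c^3 + c^2*(-270*n - 78) + c*(-135*n^2 + 84*n + 263) + 162*n^2 + 288*n + 30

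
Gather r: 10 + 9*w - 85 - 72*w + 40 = -63*w - 35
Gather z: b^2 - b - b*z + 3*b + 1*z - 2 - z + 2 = b^2 - b*z + 2*b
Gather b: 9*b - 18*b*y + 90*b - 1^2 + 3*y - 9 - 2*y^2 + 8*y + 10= b*(99 - 18*y) - 2*y^2 + 11*y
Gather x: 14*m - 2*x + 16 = 14*m - 2*x + 16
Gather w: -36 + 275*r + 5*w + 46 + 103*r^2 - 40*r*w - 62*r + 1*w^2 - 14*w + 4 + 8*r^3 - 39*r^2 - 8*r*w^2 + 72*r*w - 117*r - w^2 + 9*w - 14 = 8*r^3 + 64*r^2 - 8*r*w^2 + 32*r*w + 96*r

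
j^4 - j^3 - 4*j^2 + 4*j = j*(j - 2)*(j - 1)*(j + 2)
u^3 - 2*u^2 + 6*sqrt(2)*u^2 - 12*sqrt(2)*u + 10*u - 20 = (u - 2)*(u + sqrt(2))*(u + 5*sqrt(2))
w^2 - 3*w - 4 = (w - 4)*(w + 1)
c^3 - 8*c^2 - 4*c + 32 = (c - 8)*(c - 2)*(c + 2)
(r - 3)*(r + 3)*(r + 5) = r^3 + 5*r^2 - 9*r - 45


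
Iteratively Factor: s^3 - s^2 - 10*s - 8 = (s + 1)*(s^2 - 2*s - 8) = (s - 4)*(s + 1)*(s + 2)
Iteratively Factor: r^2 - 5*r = (r)*(r - 5)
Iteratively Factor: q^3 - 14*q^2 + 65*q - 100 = (q - 5)*(q^2 - 9*q + 20) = (q - 5)*(q - 4)*(q - 5)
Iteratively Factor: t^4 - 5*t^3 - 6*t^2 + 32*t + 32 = (t + 1)*(t^3 - 6*t^2 + 32) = (t + 1)*(t + 2)*(t^2 - 8*t + 16) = (t - 4)*(t + 1)*(t + 2)*(t - 4)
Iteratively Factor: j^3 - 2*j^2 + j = (j)*(j^2 - 2*j + 1) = j*(j - 1)*(j - 1)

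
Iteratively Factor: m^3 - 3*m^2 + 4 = (m + 1)*(m^2 - 4*m + 4) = (m - 2)*(m + 1)*(m - 2)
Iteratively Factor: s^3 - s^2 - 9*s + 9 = (s - 3)*(s^2 + 2*s - 3) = (s - 3)*(s - 1)*(s + 3)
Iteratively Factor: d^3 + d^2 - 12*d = (d + 4)*(d^2 - 3*d) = d*(d + 4)*(d - 3)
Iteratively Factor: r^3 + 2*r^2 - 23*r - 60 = (r - 5)*(r^2 + 7*r + 12) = (r - 5)*(r + 3)*(r + 4)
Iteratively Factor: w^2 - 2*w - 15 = (w + 3)*(w - 5)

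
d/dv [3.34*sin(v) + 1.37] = 3.34*cos(v)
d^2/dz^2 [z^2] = 2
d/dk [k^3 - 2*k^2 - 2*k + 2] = 3*k^2 - 4*k - 2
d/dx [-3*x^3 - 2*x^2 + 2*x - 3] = -9*x^2 - 4*x + 2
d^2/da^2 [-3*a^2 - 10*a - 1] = -6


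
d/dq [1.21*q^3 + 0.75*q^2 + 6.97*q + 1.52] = 3.63*q^2 + 1.5*q + 6.97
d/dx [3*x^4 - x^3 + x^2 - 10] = x*(12*x^2 - 3*x + 2)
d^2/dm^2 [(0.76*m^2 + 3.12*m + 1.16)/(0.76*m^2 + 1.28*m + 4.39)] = (4.44089209850063e-16*m^4 + 2.12556799999999*m^3 - 11.193888*m^2 - 55.68672*m - 9.70957600000001)/(0.438976*m^6 + 2.217984*m^5 + 11.342544*m^4 + 27.720704*m^3 + 65.518116*m^2 + 74.004864*m + 84.604519)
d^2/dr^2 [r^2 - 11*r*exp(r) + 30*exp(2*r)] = -11*r*exp(r) + 120*exp(2*r) - 22*exp(r) + 2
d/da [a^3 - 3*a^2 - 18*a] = 3*a^2 - 6*a - 18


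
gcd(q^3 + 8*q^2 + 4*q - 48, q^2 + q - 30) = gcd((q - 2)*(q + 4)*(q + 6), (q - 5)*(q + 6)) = q + 6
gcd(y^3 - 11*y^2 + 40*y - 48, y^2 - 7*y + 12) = y^2 - 7*y + 12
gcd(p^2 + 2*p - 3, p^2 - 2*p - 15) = p + 3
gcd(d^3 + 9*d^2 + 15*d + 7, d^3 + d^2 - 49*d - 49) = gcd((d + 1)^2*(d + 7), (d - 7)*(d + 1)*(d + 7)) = d^2 + 8*d + 7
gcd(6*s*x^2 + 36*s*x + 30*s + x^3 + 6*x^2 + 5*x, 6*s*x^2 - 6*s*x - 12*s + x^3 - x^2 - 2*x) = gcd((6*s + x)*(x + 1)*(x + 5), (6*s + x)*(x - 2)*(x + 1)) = 6*s*x + 6*s + x^2 + x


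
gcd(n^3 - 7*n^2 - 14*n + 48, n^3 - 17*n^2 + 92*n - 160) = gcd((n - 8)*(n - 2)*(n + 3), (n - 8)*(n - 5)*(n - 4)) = n - 8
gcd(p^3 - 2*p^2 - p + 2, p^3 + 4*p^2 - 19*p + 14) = p^2 - 3*p + 2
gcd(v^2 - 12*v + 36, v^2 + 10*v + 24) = 1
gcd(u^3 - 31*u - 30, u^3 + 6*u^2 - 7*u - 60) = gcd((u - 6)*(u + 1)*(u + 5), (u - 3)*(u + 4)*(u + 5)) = u + 5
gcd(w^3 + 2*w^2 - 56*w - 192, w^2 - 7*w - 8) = w - 8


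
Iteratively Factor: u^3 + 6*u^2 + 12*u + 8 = (u + 2)*(u^2 + 4*u + 4) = (u + 2)^2*(u + 2)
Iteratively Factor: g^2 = (g)*(g)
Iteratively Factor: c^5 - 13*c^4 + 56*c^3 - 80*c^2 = (c - 4)*(c^4 - 9*c^3 + 20*c^2) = (c - 4)^2*(c^3 - 5*c^2) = c*(c - 4)^2*(c^2 - 5*c) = c*(c - 5)*(c - 4)^2*(c)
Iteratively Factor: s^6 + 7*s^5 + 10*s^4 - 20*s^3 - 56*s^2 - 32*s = (s + 2)*(s^5 + 5*s^4 - 20*s^2 - 16*s) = (s - 2)*(s + 2)*(s^4 + 7*s^3 + 14*s^2 + 8*s) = (s - 2)*(s + 2)^2*(s^3 + 5*s^2 + 4*s) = (s - 2)*(s + 1)*(s + 2)^2*(s^2 + 4*s) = (s - 2)*(s + 1)*(s + 2)^2*(s + 4)*(s)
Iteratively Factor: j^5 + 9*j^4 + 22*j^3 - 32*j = (j - 1)*(j^4 + 10*j^3 + 32*j^2 + 32*j) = j*(j - 1)*(j^3 + 10*j^2 + 32*j + 32) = j*(j - 1)*(j + 2)*(j^2 + 8*j + 16) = j*(j - 1)*(j + 2)*(j + 4)*(j + 4)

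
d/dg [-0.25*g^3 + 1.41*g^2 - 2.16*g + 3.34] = -0.75*g^2 + 2.82*g - 2.16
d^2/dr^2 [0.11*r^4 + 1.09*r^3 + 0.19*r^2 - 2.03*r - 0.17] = 1.32*r^2 + 6.54*r + 0.38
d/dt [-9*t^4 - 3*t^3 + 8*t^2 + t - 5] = -36*t^3 - 9*t^2 + 16*t + 1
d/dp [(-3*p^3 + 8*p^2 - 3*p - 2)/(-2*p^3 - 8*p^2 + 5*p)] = 2*(20*p^4 - 21*p^3 + 2*p^2 - 16*p + 5)/(p^2*(4*p^4 + 32*p^3 + 44*p^2 - 80*p + 25))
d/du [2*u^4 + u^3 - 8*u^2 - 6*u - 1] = 8*u^3 + 3*u^2 - 16*u - 6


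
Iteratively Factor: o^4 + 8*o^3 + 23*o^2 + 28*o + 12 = (o + 2)*(o^3 + 6*o^2 + 11*o + 6) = (o + 1)*(o + 2)*(o^2 + 5*o + 6) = (o + 1)*(o + 2)^2*(o + 3)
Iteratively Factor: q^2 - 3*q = (q)*(q - 3)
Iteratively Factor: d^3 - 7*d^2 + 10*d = (d)*(d^2 - 7*d + 10) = d*(d - 2)*(d - 5)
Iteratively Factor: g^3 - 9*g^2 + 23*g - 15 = (g - 1)*(g^2 - 8*g + 15) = (g - 5)*(g - 1)*(g - 3)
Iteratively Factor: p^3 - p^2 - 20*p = (p - 5)*(p^2 + 4*p) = p*(p - 5)*(p + 4)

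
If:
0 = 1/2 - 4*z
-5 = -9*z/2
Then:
No Solution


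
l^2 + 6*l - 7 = (l - 1)*(l + 7)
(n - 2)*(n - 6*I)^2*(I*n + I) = I*n^4 + 12*n^3 - I*n^3 - 12*n^2 - 38*I*n^2 - 24*n + 36*I*n + 72*I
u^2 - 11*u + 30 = (u - 6)*(u - 5)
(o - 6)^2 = o^2 - 12*o + 36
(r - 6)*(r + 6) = r^2 - 36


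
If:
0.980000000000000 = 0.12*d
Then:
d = 8.17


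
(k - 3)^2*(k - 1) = k^3 - 7*k^2 + 15*k - 9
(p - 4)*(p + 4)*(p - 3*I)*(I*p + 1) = I*p^4 + 4*p^3 - 19*I*p^2 - 64*p + 48*I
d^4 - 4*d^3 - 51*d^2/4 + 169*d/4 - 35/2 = (d - 5)*(d - 2)*(d - 1/2)*(d + 7/2)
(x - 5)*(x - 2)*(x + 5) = x^3 - 2*x^2 - 25*x + 50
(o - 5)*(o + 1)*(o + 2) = o^3 - 2*o^2 - 13*o - 10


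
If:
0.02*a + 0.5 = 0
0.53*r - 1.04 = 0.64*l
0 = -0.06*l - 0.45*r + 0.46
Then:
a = -25.00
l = -0.70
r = 1.12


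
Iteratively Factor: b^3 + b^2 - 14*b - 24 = (b - 4)*(b^2 + 5*b + 6) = (b - 4)*(b + 3)*(b + 2)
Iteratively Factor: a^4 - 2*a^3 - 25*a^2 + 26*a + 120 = (a - 5)*(a^3 + 3*a^2 - 10*a - 24) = (a - 5)*(a - 3)*(a^2 + 6*a + 8) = (a - 5)*(a - 3)*(a + 2)*(a + 4)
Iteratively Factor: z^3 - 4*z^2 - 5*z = (z - 5)*(z^2 + z) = (z - 5)*(z + 1)*(z)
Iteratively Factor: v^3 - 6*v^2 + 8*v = (v - 2)*(v^2 - 4*v) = (v - 4)*(v - 2)*(v)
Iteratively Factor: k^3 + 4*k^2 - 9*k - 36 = (k - 3)*(k^2 + 7*k + 12) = (k - 3)*(k + 4)*(k + 3)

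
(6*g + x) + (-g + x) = 5*g + 2*x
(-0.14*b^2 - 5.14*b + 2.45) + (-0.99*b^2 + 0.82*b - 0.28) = -1.13*b^2 - 4.32*b + 2.17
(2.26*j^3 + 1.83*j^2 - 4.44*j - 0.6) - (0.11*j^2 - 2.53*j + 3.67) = 2.26*j^3 + 1.72*j^2 - 1.91*j - 4.27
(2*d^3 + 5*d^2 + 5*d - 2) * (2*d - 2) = 4*d^4 + 6*d^3 - 14*d + 4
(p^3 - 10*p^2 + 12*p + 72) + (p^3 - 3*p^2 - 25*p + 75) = 2*p^3 - 13*p^2 - 13*p + 147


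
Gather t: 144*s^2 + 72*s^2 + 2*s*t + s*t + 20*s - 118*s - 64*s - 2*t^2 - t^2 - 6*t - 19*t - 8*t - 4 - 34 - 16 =216*s^2 - 162*s - 3*t^2 + t*(3*s - 33) - 54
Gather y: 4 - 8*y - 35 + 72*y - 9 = 64*y - 40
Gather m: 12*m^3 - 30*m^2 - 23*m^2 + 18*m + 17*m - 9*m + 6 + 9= 12*m^3 - 53*m^2 + 26*m + 15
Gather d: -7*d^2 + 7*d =-7*d^2 + 7*d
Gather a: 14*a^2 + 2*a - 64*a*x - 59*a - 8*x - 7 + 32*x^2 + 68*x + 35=14*a^2 + a*(-64*x - 57) + 32*x^2 + 60*x + 28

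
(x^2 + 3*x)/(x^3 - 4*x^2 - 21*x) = 1/(x - 7)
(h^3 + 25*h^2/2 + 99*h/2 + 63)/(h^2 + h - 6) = (h^2 + 19*h/2 + 21)/(h - 2)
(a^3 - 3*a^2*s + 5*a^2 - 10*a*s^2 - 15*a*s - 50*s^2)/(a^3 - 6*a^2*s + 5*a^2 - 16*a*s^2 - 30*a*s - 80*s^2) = (-a + 5*s)/(-a + 8*s)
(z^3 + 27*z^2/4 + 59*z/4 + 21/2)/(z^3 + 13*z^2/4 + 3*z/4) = (4*z^2 + 15*z + 14)/(z*(4*z + 1))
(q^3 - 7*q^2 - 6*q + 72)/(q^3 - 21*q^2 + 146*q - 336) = (q^2 - q - 12)/(q^2 - 15*q + 56)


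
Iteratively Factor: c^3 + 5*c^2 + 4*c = (c + 4)*(c^2 + c) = c*(c + 4)*(c + 1)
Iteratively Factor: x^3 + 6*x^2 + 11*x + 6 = (x + 2)*(x^2 + 4*x + 3) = (x + 1)*(x + 2)*(x + 3)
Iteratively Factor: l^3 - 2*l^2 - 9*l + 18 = (l - 2)*(l^2 - 9) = (l - 3)*(l - 2)*(l + 3)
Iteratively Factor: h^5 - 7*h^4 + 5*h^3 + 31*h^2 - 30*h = (h)*(h^4 - 7*h^3 + 5*h^2 + 31*h - 30) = h*(h - 5)*(h^3 - 2*h^2 - 5*h + 6) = h*(h - 5)*(h + 2)*(h^2 - 4*h + 3) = h*(h - 5)*(h - 1)*(h + 2)*(h - 3)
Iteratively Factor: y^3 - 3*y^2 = (y)*(y^2 - 3*y) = y^2*(y - 3)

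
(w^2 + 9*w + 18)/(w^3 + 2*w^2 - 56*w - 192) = (w + 3)/(w^2 - 4*w - 32)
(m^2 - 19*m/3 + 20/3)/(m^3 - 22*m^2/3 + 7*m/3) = (3*m^2 - 19*m + 20)/(m*(3*m^2 - 22*m + 7))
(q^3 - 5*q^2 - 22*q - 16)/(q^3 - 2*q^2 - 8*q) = (q^2 - 7*q - 8)/(q*(q - 4))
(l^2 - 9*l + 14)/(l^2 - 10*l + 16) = (l - 7)/(l - 8)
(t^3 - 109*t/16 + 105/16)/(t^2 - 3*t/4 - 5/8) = (4*t^2 + 5*t - 21)/(2*(2*t + 1))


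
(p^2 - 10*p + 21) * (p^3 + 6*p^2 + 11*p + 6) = p^5 - 4*p^4 - 28*p^3 + 22*p^2 + 171*p + 126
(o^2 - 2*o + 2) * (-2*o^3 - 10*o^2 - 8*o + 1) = -2*o^5 - 6*o^4 + 8*o^3 - 3*o^2 - 18*o + 2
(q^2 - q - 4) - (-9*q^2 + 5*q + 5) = 10*q^2 - 6*q - 9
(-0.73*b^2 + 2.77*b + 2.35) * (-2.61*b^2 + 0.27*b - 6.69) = 1.9053*b^4 - 7.4268*b^3 - 0.5019*b^2 - 17.8968*b - 15.7215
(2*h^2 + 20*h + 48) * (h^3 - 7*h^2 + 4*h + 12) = 2*h^5 + 6*h^4 - 84*h^3 - 232*h^2 + 432*h + 576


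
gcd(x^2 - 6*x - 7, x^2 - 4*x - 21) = x - 7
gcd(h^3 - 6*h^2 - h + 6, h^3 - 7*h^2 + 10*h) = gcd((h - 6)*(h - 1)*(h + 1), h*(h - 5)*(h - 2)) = 1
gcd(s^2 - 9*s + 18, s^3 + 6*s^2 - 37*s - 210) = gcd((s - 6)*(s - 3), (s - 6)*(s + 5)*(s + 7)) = s - 6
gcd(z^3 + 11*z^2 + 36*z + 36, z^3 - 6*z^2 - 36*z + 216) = z + 6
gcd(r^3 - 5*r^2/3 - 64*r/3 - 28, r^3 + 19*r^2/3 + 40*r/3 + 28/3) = r^2 + 13*r/3 + 14/3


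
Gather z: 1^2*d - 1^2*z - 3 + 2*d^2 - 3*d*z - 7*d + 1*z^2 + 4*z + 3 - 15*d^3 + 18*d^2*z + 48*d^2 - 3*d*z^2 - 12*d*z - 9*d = -15*d^3 + 50*d^2 - 15*d + z^2*(1 - 3*d) + z*(18*d^2 - 15*d + 3)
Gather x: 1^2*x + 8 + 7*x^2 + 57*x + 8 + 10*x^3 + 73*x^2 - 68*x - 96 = 10*x^3 + 80*x^2 - 10*x - 80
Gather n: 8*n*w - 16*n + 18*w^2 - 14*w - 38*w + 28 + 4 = n*(8*w - 16) + 18*w^2 - 52*w + 32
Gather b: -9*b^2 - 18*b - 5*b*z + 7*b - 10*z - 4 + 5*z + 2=-9*b^2 + b*(-5*z - 11) - 5*z - 2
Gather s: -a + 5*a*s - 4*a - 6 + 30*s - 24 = -5*a + s*(5*a + 30) - 30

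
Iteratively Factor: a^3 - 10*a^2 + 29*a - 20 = (a - 1)*(a^2 - 9*a + 20) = (a - 4)*(a - 1)*(a - 5)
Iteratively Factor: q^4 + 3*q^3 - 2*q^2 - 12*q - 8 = (q + 2)*(q^3 + q^2 - 4*q - 4) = (q - 2)*(q + 2)*(q^2 + 3*q + 2) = (q - 2)*(q + 1)*(q + 2)*(q + 2)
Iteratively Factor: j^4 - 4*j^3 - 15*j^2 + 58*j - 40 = (j - 5)*(j^3 + j^2 - 10*j + 8) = (j - 5)*(j - 2)*(j^2 + 3*j - 4) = (j - 5)*(j - 2)*(j - 1)*(j + 4)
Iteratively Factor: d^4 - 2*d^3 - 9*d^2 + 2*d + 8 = (d + 1)*(d^3 - 3*d^2 - 6*d + 8) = (d - 1)*(d + 1)*(d^2 - 2*d - 8) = (d - 1)*(d + 1)*(d + 2)*(d - 4)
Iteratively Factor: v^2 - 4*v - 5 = (v - 5)*(v + 1)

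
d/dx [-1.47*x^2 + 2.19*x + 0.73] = 2.19 - 2.94*x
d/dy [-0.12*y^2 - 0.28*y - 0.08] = -0.24*y - 0.28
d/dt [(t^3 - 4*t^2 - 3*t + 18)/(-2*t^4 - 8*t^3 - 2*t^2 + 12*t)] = (t^4 - 12*t^3 + 18*t^2 + 36*t - 27)/(2*t^2*(t^4 + 4*t^3 - 2*t^2 - 12*t + 9))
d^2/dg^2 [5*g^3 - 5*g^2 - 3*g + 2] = 30*g - 10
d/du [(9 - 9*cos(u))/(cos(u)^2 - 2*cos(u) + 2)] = 9*(2 - cos(u))*sin(u)*cos(u)/(cos(u)^2 - 2*cos(u) + 2)^2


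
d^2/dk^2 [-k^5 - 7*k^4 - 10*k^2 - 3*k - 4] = -20*k^3 - 84*k^2 - 20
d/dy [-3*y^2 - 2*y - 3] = -6*y - 2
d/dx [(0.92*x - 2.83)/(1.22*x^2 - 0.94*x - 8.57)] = (-1.1224*x^2 + 6.9052*x - 10.5446)/(1.4884*x^4 - 2.2936*x^3 - 20.0272*x^2 + 16.1116*x + 73.4449)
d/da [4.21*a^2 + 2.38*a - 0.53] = 8.42*a + 2.38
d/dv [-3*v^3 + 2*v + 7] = 2 - 9*v^2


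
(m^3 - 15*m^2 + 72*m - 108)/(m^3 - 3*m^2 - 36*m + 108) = (m - 6)/(m + 6)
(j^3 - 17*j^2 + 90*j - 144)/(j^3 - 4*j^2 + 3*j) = (j^2 - 14*j + 48)/(j*(j - 1))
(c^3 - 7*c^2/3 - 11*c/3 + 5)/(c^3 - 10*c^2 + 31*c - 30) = (3*c^2 + 2*c - 5)/(3*(c^2 - 7*c + 10))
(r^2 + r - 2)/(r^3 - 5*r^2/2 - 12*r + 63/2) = 2*(r^2 + r - 2)/(2*r^3 - 5*r^2 - 24*r + 63)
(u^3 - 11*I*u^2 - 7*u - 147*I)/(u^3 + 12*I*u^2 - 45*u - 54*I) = (u^2 - 14*I*u - 49)/(u^2 + 9*I*u - 18)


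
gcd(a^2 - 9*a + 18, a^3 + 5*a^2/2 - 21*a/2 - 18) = a - 3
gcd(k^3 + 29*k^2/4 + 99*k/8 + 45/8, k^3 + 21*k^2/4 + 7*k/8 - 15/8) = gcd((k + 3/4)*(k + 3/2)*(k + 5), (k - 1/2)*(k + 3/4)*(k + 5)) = k^2 + 23*k/4 + 15/4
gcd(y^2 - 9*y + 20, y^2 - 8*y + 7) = 1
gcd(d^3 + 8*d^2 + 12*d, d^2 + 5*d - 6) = d + 6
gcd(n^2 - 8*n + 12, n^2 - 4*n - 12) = n - 6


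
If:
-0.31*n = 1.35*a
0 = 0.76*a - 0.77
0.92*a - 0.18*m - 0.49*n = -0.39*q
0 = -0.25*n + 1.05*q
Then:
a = 1.01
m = 14.91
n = -4.41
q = -1.05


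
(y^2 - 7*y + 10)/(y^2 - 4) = (y - 5)/(y + 2)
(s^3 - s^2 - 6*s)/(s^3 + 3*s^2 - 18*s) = (s + 2)/(s + 6)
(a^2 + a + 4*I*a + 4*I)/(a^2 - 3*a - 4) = (a + 4*I)/(a - 4)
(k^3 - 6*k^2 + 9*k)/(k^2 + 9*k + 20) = k*(k^2 - 6*k + 9)/(k^2 + 9*k + 20)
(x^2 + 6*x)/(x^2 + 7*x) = (x + 6)/(x + 7)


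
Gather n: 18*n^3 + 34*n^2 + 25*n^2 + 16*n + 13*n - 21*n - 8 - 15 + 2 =18*n^3 + 59*n^2 + 8*n - 21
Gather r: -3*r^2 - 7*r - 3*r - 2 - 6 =-3*r^2 - 10*r - 8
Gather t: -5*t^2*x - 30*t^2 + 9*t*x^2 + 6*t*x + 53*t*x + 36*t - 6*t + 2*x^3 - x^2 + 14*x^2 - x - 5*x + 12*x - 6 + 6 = t^2*(-5*x - 30) + t*(9*x^2 + 59*x + 30) + 2*x^3 + 13*x^2 + 6*x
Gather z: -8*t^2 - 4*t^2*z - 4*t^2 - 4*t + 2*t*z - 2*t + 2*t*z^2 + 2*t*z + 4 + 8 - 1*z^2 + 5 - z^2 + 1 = -12*t^2 - 6*t + z^2*(2*t - 2) + z*(-4*t^2 + 4*t) + 18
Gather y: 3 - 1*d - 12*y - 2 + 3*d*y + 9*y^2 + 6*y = -d + 9*y^2 + y*(3*d - 6) + 1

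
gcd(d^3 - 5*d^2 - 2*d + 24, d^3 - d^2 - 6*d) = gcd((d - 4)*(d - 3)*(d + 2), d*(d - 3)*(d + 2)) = d^2 - d - 6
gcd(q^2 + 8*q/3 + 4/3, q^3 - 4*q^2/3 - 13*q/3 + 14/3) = q + 2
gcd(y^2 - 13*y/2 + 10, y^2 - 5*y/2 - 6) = y - 4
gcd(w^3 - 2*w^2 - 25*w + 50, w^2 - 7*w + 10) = w^2 - 7*w + 10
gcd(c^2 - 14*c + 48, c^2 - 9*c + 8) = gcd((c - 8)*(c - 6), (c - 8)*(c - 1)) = c - 8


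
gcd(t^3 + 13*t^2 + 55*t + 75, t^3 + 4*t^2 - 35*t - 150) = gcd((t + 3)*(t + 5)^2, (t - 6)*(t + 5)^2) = t^2 + 10*t + 25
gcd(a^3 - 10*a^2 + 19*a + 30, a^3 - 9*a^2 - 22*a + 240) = a - 6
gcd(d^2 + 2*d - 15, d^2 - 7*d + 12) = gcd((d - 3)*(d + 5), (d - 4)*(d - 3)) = d - 3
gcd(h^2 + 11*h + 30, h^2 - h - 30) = h + 5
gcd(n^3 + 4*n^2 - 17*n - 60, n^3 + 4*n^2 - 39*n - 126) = n + 3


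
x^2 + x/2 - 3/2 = (x - 1)*(x + 3/2)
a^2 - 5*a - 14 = (a - 7)*(a + 2)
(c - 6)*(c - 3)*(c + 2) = c^3 - 7*c^2 + 36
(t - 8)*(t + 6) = t^2 - 2*t - 48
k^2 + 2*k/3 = k*(k + 2/3)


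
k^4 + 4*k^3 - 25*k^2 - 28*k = k*(k - 4)*(k + 1)*(k + 7)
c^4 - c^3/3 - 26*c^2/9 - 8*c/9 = c*(c - 2)*(c + 1/3)*(c + 4/3)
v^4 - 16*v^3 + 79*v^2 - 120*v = v*(v - 8)*(v - 5)*(v - 3)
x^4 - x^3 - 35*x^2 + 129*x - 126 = (x - 3)^2*(x - 2)*(x + 7)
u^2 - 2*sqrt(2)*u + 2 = (u - sqrt(2))^2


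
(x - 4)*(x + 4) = x^2 - 16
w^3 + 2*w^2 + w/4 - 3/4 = (w - 1/2)*(w + 1)*(w + 3/2)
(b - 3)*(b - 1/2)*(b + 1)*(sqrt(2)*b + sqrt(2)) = sqrt(2)*b^4 - 3*sqrt(2)*b^3/2 - 9*sqrt(2)*b^2/2 - sqrt(2)*b/2 + 3*sqrt(2)/2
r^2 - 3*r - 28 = (r - 7)*(r + 4)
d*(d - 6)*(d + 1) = d^3 - 5*d^2 - 6*d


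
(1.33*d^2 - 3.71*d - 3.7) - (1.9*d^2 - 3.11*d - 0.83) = -0.57*d^2 - 0.6*d - 2.87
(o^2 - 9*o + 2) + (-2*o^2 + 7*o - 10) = -o^2 - 2*o - 8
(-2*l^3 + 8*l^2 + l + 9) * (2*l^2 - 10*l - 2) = -4*l^5 + 36*l^4 - 74*l^3 - 8*l^2 - 92*l - 18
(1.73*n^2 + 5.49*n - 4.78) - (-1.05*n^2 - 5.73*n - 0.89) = 2.78*n^2 + 11.22*n - 3.89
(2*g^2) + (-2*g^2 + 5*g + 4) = 5*g + 4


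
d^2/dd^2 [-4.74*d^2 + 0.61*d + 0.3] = -9.48000000000000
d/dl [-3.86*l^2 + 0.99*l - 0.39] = 0.99 - 7.72*l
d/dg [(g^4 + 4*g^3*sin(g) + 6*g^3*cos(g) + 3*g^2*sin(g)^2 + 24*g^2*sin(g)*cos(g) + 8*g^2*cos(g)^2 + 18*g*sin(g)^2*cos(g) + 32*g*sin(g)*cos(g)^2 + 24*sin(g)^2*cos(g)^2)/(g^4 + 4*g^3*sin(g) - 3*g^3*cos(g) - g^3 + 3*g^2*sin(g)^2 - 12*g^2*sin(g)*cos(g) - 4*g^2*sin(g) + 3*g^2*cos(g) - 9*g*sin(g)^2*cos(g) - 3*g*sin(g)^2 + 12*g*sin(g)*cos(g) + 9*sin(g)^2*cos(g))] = (-9*g^3*sin(g) - 16*g^2*sin(g)*cos(g) - 9*sqrt(2)*g^2*cos(g + pi/4) - g^2 + 16*sqrt(2)*g*sin(g)*sin(g + pi/4) + 24*g*sin(g)*cos(g)^2 + 6*g*cos(g) - 16*g + 24*sqrt(2)*cos(g)^2*cos(g + pi/4) + 26*cos(g)^2)/((g - 1)^2*(g - 3*cos(g))^2)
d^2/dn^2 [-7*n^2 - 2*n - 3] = -14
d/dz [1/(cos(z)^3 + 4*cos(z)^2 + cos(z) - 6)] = (3*cos(z)^2 + 8*cos(z) + 1)*sin(z)/(cos(z)^3 + 4*cos(z)^2 + cos(z) - 6)^2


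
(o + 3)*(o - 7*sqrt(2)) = o^2 - 7*sqrt(2)*o + 3*o - 21*sqrt(2)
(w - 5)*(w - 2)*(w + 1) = w^3 - 6*w^2 + 3*w + 10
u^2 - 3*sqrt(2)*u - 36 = (u - 6*sqrt(2))*(u + 3*sqrt(2))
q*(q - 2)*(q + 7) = q^3 + 5*q^2 - 14*q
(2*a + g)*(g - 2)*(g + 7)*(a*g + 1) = 2*a^2*g^3 + 10*a^2*g^2 - 28*a^2*g + a*g^4 + 5*a*g^3 - 12*a*g^2 + 10*a*g - 28*a + g^3 + 5*g^2 - 14*g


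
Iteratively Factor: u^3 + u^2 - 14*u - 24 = (u + 2)*(u^2 - u - 12) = (u + 2)*(u + 3)*(u - 4)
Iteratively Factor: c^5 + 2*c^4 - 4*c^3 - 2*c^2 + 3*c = (c)*(c^4 + 2*c^3 - 4*c^2 - 2*c + 3) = c*(c - 1)*(c^3 + 3*c^2 - c - 3) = c*(c - 1)^2*(c^2 + 4*c + 3) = c*(c - 1)^2*(c + 3)*(c + 1)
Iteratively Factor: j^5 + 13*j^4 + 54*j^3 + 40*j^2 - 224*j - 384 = (j + 4)*(j^4 + 9*j^3 + 18*j^2 - 32*j - 96) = (j - 2)*(j + 4)*(j^3 + 11*j^2 + 40*j + 48) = (j - 2)*(j + 4)^2*(j^2 + 7*j + 12) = (j - 2)*(j + 4)^3*(j + 3)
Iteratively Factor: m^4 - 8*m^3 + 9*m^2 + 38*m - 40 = (m + 2)*(m^3 - 10*m^2 + 29*m - 20) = (m - 1)*(m + 2)*(m^2 - 9*m + 20) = (m - 5)*(m - 1)*(m + 2)*(m - 4)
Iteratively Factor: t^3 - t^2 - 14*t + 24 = (t + 4)*(t^2 - 5*t + 6) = (t - 3)*(t + 4)*(t - 2)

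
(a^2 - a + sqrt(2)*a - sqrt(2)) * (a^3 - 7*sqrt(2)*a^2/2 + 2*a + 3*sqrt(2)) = a^5 - 5*sqrt(2)*a^4/2 - a^4 - 5*a^3 + 5*sqrt(2)*a^3/2 + 5*a^2 + 5*sqrt(2)*a^2 - 5*sqrt(2)*a + 6*a - 6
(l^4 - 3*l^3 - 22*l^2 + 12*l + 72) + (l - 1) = l^4 - 3*l^3 - 22*l^2 + 13*l + 71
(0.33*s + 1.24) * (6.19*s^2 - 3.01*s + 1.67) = 2.0427*s^3 + 6.6823*s^2 - 3.1813*s + 2.0708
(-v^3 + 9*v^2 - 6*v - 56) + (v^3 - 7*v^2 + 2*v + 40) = 2*v^2 - 4*v - 16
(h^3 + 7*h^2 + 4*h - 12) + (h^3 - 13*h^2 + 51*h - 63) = 2*h^3 - 6*h^2 + 55*h - 75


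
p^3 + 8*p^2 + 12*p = p*(p + 2)*(p + 6)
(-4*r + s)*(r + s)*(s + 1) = -4*r^2*s - 4*r^2 - 3*r*s^2 - 3*r*s + s^3 + s^2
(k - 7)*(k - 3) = k^2 - 10*k + 21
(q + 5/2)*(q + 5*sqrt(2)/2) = q^2 + 5*q/2 + 5*sqrt(2)*q/2 + 25*sqrt(2)/4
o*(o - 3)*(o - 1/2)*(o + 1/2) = o^4 - 3*o^3 - o^2/4 + 3*o/4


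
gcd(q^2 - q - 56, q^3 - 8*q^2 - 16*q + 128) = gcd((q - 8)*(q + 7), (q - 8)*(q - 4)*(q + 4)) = q - 8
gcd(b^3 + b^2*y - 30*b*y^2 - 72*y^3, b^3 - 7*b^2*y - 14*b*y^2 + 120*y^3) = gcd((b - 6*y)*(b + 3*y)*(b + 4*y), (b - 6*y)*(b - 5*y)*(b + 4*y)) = -b^2 + 2*b*y + 24*y^2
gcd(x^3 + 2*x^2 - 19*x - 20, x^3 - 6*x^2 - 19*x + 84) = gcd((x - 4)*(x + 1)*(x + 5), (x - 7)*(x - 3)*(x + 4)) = 1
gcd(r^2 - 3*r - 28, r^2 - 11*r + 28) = r - 7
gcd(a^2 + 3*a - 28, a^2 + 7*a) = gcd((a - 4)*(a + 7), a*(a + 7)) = a + 7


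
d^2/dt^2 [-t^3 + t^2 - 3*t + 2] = 2 - 6*t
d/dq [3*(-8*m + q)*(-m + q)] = -27*m + 6*q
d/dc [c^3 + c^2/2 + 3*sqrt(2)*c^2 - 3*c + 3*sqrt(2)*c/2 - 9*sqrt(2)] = 3*c^2 + c + 6*sqrt(2)*c - 3 + 3*sqrt(2)/2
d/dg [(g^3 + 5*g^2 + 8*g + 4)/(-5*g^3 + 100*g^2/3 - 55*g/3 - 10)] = 3*(35*g^4 + 26*g^3 - 197*g^2 - 220*g - 4)/(5*(9*g^6 - 120*g^5 + 466*g^4 - 404*g^3 - 119*g^2 + 132*g + 36))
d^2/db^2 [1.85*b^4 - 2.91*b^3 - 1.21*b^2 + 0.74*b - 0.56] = 22.2*b^2 - 17.46*b - 2.42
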